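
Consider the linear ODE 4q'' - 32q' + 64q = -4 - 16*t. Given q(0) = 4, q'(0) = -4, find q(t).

Divide through by 4: q'' - 8q' + 16q = -1 - 4*t.
Characteristic equation r² - 8r + 16 = 0 has discriminant (-8)² - 4·(16) = 0, so r = 4 is a repeated root.
Hence q_h = (C1 + C2*t)*exp(4*t).
For the particular solution try q_p = A0 + A1*t. Substituting and matching coefficients of each power of t gives A0 = -3/16, A1 = -1/4, so q_p = -3/16 - t/4.
General solution: q = -3/16 - t/4 + C1*exp(4*t) + C2*t*exp(4*t).
Apply the initial conditions: q(0) = -3/16 + C1 = 4 and q'(0) = -1/4 + C2 + 4*C1 = -4. Solving gives C1 = 67/16, C2 = -41/2.

q = -3/16 - t/4 + 67*exp(4*t)/16 - 41*t*exp(4*t)/2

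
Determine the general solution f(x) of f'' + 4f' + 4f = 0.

Characteristic equation r² + 4r + 4 = 0 has discriminant (4)² - 4·(4) = 0, so r = -2 is a repeated root.
Hence f_h = (C1 + C2*x)*exp(-2*x).

f = C1*exp(-2*x) + C2*x*exp(-2*x)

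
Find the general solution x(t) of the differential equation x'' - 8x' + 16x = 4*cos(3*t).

x = -96*sin(3*t)/625 + 28*cos(3*t)/625 + C1*exp(4*t) + C2*t*exp(4*t)

Characteristic equation r² - 8r + 16 = 0 has discriminant (-8)² - 4·(16) = 0, so r = 4 is a repeated root.
Hence x_h = (C1 + C2*t)*exp(4*t).
Try x_p = A*cos(3*t) + B*sin(3*t). Substituting and equating the coefficients of cos(3t) and sin(3t) gives A = 28/625, B = -96/625, so x_p = -96*sin(3*t)/625 + 28*cos(3*t)/625.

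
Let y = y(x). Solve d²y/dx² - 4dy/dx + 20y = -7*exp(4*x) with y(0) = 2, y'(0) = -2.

Characteristic equation r² - 4r + 20 = 0 has discriminant (-4)² - 4·(20) = -64 < 0, so r = 2 ± 4i.
Hence y_h = C1*cos(4*x)*exp(2*x) + C2*exp(2*x)*sin(4*x).
Try y_p = A*exp(4*x). Substituting into the equation and dividing by exp(4*x) gives A = -7/20, so y_p = -7*exp(4*x)/20.
General solution: y = -7*exp(4*x)/20 + C1*cos(4*x)*exp(2*x) + C2*exp(2*x)*sin(4*x).
Apply the initial conditions: y(0) = -7/20 + C1 = 2 and y'(0) = -7/5 + 2*C1 + 4*C2 = -2. Solving gives C1 = 47/20, C2 = -53/40.

y = -7*exp(4*x)/20 - 53*exp(2*x)*sin(4*x)/40 + 47*cos(4*x)*exp(2*x)/20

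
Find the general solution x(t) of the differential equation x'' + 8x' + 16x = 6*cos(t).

x = 48*sin(t)/289 + 90*cos(t)/289 + C1*exp(-4*t) + C2*t*exp(-4*t)

Characteristic equation r² + 8r + 16 = 0 has discriminant (8)² - 4·(16) = 0, so r = -4 is a repeated root.
Hence x_h = (C1 + C2*t)*exp(-4*t).
Try x_p = A*cos(t) + B*sin(t). Substituting and equating the coefficients of cos(t) and sin(t) gives A = 90/289, B = 48/289, so x_p = 48*sin(t)/289 + 90*cos(t)/289.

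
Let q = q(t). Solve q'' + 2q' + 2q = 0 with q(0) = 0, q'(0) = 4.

Characteristic equation r² + 2r + 2 = 0 has discriminant (2)² - 4·(2) = -4 < 0, so r = -1 ± i.
Hence q_h = C1*cos(t)*exp(-t) + C2*exp(-t)*sin(t).
Apply the initial conditions: q(0) = C1 = 0 and q'(0) = C2 - C1 = 4. Solving gives C1 = 0, C2 = 4.

q = 4*exp(-t)*sin(t)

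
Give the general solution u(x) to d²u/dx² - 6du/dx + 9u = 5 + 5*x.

u = 25/27 + 5*x/9 + C1*exp(3*x) + C2*x*exp(3*x)

Characteristic equation r² - 6r + 9 = 0 has discriminant (-6)² - 4·(9) = 0, so r = 3 is a repeated root.
Hence u_h = (C1 + C2*x)*exp(3*x).
For the particular solution try u_p = A0 + A1*x. Substituting and matching coefficients of each power of x gives A0 = 25/27, A1 = 5/9, so u_p = 25/27 + 5*x/9.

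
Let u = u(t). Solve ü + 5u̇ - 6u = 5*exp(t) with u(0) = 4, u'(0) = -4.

u = 61*exp(-6*t)/49 + 135*exp(t)/49 + 5*t*exp(t)/7

Characteristic equation r² + 5r - 6 = 0 factors as (r + 6)(r - 1) = 0, so r = -6, 1.
Hence u_h = C1*exp(-6*t) + C2*exp(t).
Since exp(t) solves the homogeneous equation (r = 1 is a root of multiplicity 1), multiply the trial by t. Try u_p = A*t*exp(t). Substituting into the equation and dividing by exp(t) gives A = 5/7, so u_p = 5*t*exp(t)/7.
General solution: u = C1*exp(-6*t) + C2*exp(t) + 5*t*exp(t)/7.
Apply the initial conditions: u(0) = C1 + C2 = 4 and u'(0) = 5/7 + C2 - 6*C1 = -4. Solving gives C1 = 61/49, C2 = 135/49.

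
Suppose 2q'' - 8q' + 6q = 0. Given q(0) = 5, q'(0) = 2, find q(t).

q = -3*exp(3*t)/2 + 13*exp(t)/2

Divide through by 2: q'' - 4q' + 3q = 0.
Characteristic equation r² - 4r + 3 = 0 factors as (r - 3)(r - 1) = 0, so r = 3, 1.
Hence q_h = C1*exp(3*t) + C2*exp(t).
Apply the initial conditions: q(0) = C1 + C2 = 5 and q'(0) = C2 + 3*C1 = 2. Solving gives C1 = -3/2, C2 = 13/2.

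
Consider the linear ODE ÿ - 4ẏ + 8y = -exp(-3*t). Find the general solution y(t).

Characteristic equation r² - 4r + 8 = 0 has discriminant (-4)² - 4·(8) = -16 < 0, so r = 2 ± 2i.
Hence y_h = C1*cos(2*t)*exp(2*t) + C2*exp(2*t)*sin(2*t).
Try y_p = A*exp(-3*t). Substituting into the equation and dividing by exp(-3*t) gives A = -1/29, so y_p = -exp(-3*t)/29.

y = -exp(-3*t)/29 + C1*cos(2*t)*exp(2*t) + C2*exp(2*t)*sin(2*t)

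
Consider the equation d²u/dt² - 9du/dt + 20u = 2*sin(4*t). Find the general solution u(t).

Characteristic equation r² - 9r + 20 = 0 factors as (r - 4)(r - 5) = 0, so r = 4, 5.
Hence u_h = C1*exp(4*t) + C2*exp(5*t).
Try u_p = A*cos(4*t) + B*sin(4*t). Substituting and equating the coefficients of cos(4t) and sin(4t) gives A = 9/164, B = 1/164, so u_p = sin(4*t)/164 + 9*cos(4*t)/164.

u = sin(4*t)/164 + 9*cos(4*t)/164 + C1*exp(4*t) + C2*exp(5*t)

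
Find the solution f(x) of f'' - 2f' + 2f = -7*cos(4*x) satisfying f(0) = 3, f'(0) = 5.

f = 14*sin(4*x)/65 + 49*cos(4*x)/130 + 197*exp(x)*sin(x)/130 + 341*cos(x)*exp(x)/130

Characteristic equation r² - 2r + 2 = 0 has discriminant (-2)² - 4·(2) = -4 < 0, so r = 1 ± i.
Hence f_h = C1*cos(x)*exp(x) + C2*exp(x)*sin(x).
Try f_p = A*cos(4*x) + B*sin(4*x). Substituting and equating the coefficients of cos(4x) and sin(4x) gives A = 49/130, B = 14/65, so f_p = 14*sin(4*x)/65 + 49*cos(4*x)/130.
General solution: f = 14*sin(4*x)/65 + 49*cos(4*x)/130 + C1*cos(x)*exp(x) + C2*exp(x)*sin(x).
Apply the initial conditions: f(0) = 49/130 + C1 = 3 and f'(0) = 56/65 + C1 + C2 = 5. Solving gives C1 = 341/130, C2 = 197/130.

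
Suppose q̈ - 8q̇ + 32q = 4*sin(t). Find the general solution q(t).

Characteristic equation r² - 8r + 32 = 0 has discriminant (-8)² - 4·(32) = -64 < 0, so r = 4 ± 4i.
Hence q_h = C1*cos(4*t)*exp(4*t) + C2*exp(4*t)*sin(4*t).
Try q_p = A*cos(t) + B*sin(t). Substituting and equating the coefficients of cos(t) and sin(t) gives A = 32/1025, B = 124/1025, so q_p = 32*cos(t)/1025 + 124*sin(t)/1025.

q = 32*cos(t)/1025 + 124*sin(t)/1025 + C1*cos(4*t)*exp(4*t) + C2*exp(4*t)*sin(4*t)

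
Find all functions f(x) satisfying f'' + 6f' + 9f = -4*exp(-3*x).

f = C1*exp(-3*x) - 2*x**2*exp(-3*x) + C2*x*exp(-3*x)

Characteristic equation r² + 6r + 9 = 0 has discriminant (6)² - 4·(9) = 0, so r = -3 is a repeated root.
Hence f_h = (C1 + C2*x)*exp(-3*x).
Since exp(-3*x) solves the homogeneous equation (r = -3 is a root of multiplicity 2), multiply the trial by x^2. Try f_p = A*x^2*exp(-3*x). Substituting into the equation and dividing by exp(-3*x) gives A = -2, so f_p = -2*x^2*exp(-3*x).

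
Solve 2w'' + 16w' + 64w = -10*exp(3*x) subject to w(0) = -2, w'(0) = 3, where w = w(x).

w = -exp(3*x)/13 - 29*exp(-4*x)*sin(4*x)/26 - 25*cos(4*x)*exp(-4*x)/13

Divide through by 2: w'' + 8w' + 32w = -5*exp(3*x).
Characteristic equation r² + 8r + 32 = 0 has discriminant (8)² - 4·(32) = -64 < 0, so r = -4 ± 4i.
Hence w_h = C1*cos(4*x)*exp(-4*x) + C2*exp(-4*x)*sin(4*x).
Try w_p = A*exp(3*x). Substituting into the equation and dividing by exp(3*x) gives A = -1/13, so w_p = -exp(3*x)/13.
General solution: w = -exp(3*x)/13 + C1*cos(4*x)*exp(-4*x) + C2*exp(-4*x)*sin(4*x).
Apply the initial conditions: w(0) = -1/13 + C1 = -2 and w'(0) = -3/13 - 4*C1 + 4*C2 = 3. Solving gives C1 = -25/13, C2 = -29/26.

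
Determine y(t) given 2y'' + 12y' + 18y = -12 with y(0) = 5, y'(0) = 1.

Divide through by 2: y'' + 6y' + 9y = -6.
Characteristic equation r² + 6r + 9 = 0 has discriminant (6)² - 4·(9) = 0, so r = -3 is a repeated root.
Hence y_h = (C1 + C2*t)*exp(-3*t).
For the particular solution try y_p = A0. Substituting and matching coefficients of each power of t gives A0 = -2/3, so y_p = -2/3.
General solution: y = -2/3 + C1*exp(-3*t) + C2*t*exp(-3*t).
Apply the initial conditions: y(0) = -2/3 + C1 = 5 and y'(0) = C2 - 3*C1 = 1. Solving gives C1 = 17/3, C2 = 18.

y = -2/3 + 17*exp(-3*t)/3 + 18*t*exp(-3*t)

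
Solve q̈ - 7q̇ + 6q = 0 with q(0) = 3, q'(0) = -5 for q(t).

q = -8*exp(6*t)/5 + 23*exp(t)/5

Characteristic equation r² - 7r + 6 = 0 factors as (r - 6)(r - 1) = 0, so r = 6, 1.
Hence q_h = C1*exp(6*t) + C2*exp(t).
Apply the initial conditions: q(0) = C1 + C2 = 3 and q'(0) = C2 + 6*C1 = -5. Solving gives C1 = -8/5, C2 = 23/5.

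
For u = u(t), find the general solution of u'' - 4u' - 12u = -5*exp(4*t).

Characteristic equation r² - 4r - 12 = 0 factors as (r - 6)(r + 2) = 0, so r = 6, -2.
Hence u_h = C1*exp(6*t) + C2*exp(-2*t).
Try u_p = A*exp(4*t). Substituting into the equation and dividing by exp(4*t) gives A = 5/12, so u_p = 5*exp(4*t)/12.

u = 5*exp(4*t)/12 + C1*exp(6*t) + C2*exp(-2*t)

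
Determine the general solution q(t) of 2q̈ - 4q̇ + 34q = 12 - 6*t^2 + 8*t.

Divide through by 2: q'' - 2q' + 17q = 6 - 3*t^2 + 4*t.
Characteristic equation r² - 2r + 17 = 0 has discriminant (-2)² - 4·(17) = -64 < 0, so r = 1 ± 4i.
Hence q_h = C1*cos(4*t)*exp(t) + C2*exp(t)*sin(4*t).
For the particular solution try q_p = A0 + A1*t + A2*t^2. Substituting and matching coefficients of each power of t gives A0 = 1948/4913, A1 = 56/289, A2 = -3/17, so q_p = 1948/4913 - 3*t^2/17 + 56*t/289.

q = 1948/4913 - 3*t**2/17 + 56*t/289 + C1*cos(4*t)*exp(t) + C2*exp(t)*sin(4*t)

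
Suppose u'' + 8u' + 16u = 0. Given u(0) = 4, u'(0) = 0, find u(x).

Characteristic equation r² + 8r + 16 = 0 has discriminant (8)² - 4·(16) = 0, so r = -4 is a repeated root.
Hence u_h = (C1 + C2*x)*exp(-4*x).
Apply the initial conditions: u(0) = C1 = 4 and u'(0) = C2 - 4*C1 = 0. Solving gives C1 = 4, C2 = 16.

u = 4*exp(-4*x) + 16*x*exp(-4*x)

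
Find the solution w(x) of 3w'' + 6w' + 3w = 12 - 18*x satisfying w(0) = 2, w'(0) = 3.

Divide through by 3: w'' + 2w' + w = 4 - 6*x.
Characteristic equation r² + 2r + 1 = 0 has discriminant (2)² - 4·(1) = 0, so r = -1 is a repeated root.
Hence w_h = (C1 + C2*x)*exp(-x).
For the particular solution try w_p = A0 + A1*x. Substituting and matching coefficients of each power of x gives A0 = 16, A1 = -6, so w_p = 16 - 6*x.
General solution: w = 16 - 6*x + C1*exp(-x) + C2*x*exp(-x).
Apply the initial conditions: w(0) = 16 + C1 = 2 and w'(0) = -6 + C2 - C1 = 3. Solving gives C1 = -14, C2 = -5.

w = 16 - 14*exp(-x) - 6*x - 5*x*exp(-x)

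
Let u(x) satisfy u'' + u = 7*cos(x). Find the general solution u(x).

u = C1*cos(x) + C2*sin(x) + 7*x*sin(x)/2

Characteristic equation r² + 1 = 0 has discriminant (0)² - 4·(1) = -4 < 0, so r = ± i.
Hence u_h = C1*cos(x) + C2*sin(x).
Since ±1i are characteristic roots, multiply the trial by x. Try u_p = x*(A*cos(x) + B*sin(x)). Substituting and equating the coefficients of cos(x) and sin(x) gives A = 0, B = 7/2, so u_p = 7*x*sin(x)/2.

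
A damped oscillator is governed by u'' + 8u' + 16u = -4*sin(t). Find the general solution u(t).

u = -60*sin(t)/289 + 32*cos(t)/289 + C1*exp(-4*t) + C2*t*exp(-4*t)

Characteristic equation r² + 8r + 16 = 0 has discriminant (8)² - 4·(16) = 0, so r = -4 is a repeated root.
Hence u_h = (C1 + C2*t)*exp(-4*t).
Try u_p = A*cos(t) + B*sin(t). Substituting and equating the coefficients of cos(t) and sin(t) gives A = 32/289, B = -60/289, so u_p = -60*sin(t)/289 + 32*cos(t)/289.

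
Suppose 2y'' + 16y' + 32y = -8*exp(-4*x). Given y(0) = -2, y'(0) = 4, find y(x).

Divide through by 2: y'' + 8y' + 16y = -4*exp(-4*x).
Characteristic equation r² + 8r + 16 = 0 has discriminant (8)² - 4·(16) = 0, so r = -4 is a repeated root.
Hence y_h = (C1 + C2*x)*exp(-4*x).
Since exp(-4*x) solves the homogeneous equation (r = -4 is a root of multiplicity 2), multiply the trial by x^2. Try y_p = A*x^2*exp(-4*x). Substituting into the equation and dividing by exp(-4*x) gives A = -2, so y_p = -2*x^2*exp(-4*x).
General solution: y = C1*exp(-4*x) - 2*x^2*exp(-4*x) + C2*x*exp(-4*x).
Apply the initial conditions: y(0) = C1 = -2 and y'(0) = C2 - 4*C1 = 4. Solving gives C1 = -2, C2 = -4.

y = -2*exp(-4*x) - 4*x*exp(-4*x) - 2*x**2*exp(-4*x)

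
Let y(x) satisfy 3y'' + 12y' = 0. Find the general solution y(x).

y = C2 + C1*exp(-4*x)

Divide through by 3: y'' + 4y' = 0.
Characteristic equation r² + 4r = 0 factors as (r + 4)r = 0, so r = -4, 0.
Hence y_h = C1*exp(-4*x) + C2.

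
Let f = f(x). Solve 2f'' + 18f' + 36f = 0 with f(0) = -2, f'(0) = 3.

Divide through by 2: f'' + 9f' + 18f = 0.
Characteristic equation r² + 9r + 18 = 0 factors as (r + 6)(r + 3) = 0, so r = -6, -3.
Hence f_h = C1*exp(-6*x) + C2*exp(-3*x).
Apply the initial conditions: f(0) = C1 + C2 = -2 and f'(0) = -6*C1 - 3*C2 = 3. Solving gives C1 = 1, C2 = -3.

f = -3*exp(-3*x) + exp(-6*x)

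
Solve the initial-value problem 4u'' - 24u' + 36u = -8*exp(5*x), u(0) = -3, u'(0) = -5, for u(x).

Divide through by 4: u'' - 6u' + 9u = -2*exp(5*x).
Characteristic equation r² - 6r + 9 = 0 has discriminant (-6)² - 4·(9) = 0, so r = 3 is a repeated root.
Hence u_h = (C1 + C2*x)*exp(3*x).
Try u_p = A*exp(5*x). Substituting into the equation and dividing by exp(5*x) gives A = -1/2, so u_p = -exp(5*x)/2.
General solution: u = -exp(5*x)/2 + C1*exp(3*x) + C2*x*exp(3*x).
Apply the initial conditions: u(0) = -1/2 + C1 = -3 and u'(0) = -5/2 + C2 + 3*C1 = -5. Solving gives C1 = -5/2, C2 = 5.

u = -5*exp(3*x)/2 - exp(5*x)/2 + 5*x*exp(3*x)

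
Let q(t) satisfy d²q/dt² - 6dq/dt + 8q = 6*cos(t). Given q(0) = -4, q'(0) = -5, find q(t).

q = -67*exp(2*t)/10 - 36*sin(t)/85 + 42*cos(t)/85 + 75*exp(4*t)/34

Characteristic equation r² - 6r + 8 = 0 factors as (r - 4)(r - 2) = 0, so r = 4, 2.
Hence q_h = C1*exp(4*t) + C2*exp(2*t).
Try q_p = A*cos(t) + B*sin(t). Substituting and equating the coefficients of cos(t) and sin(t) gives A = 42/85, B = -36/85, so q_p = -36*sin(t)/85 + 42*cos(t)/85.
General solution: q = -36*sin(t)/85 + 42*cos(t)/85 + C1*exp(4*t) + C2*exp(2*t).
Apply the initial conditions: q(0) = 42/85 + C1 + C2 = -4 and q'(0) = -36/85 + 2*C2 + 4*C1 = -5. Solving gives C1 = 75/34, C2 = -67/10.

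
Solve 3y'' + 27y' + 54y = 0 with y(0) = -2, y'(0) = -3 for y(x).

Divide through by 3: y'' + 9y' + 18y = 0.
Characteristic equation r² + 9r + 18 = 0 factors as (r + 3)(r + 6) = 0, so r = -3, -6.
Hence y_h = C1*exp(-3*x) + C2*exp(-6*x).
Apply the initial conditions: y(0) = C1 + C2 = -2 and y'(0) = -6*C2 - 3*C1 = -3. Solving gives C1 = -5, C2 = 3.

y = -5*exp(-3*x) + 3*exp(-6*x)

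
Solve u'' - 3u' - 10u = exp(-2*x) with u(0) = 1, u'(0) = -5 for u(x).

Characteristic equation r² - 3r - 10 = 0 factors as (r + 2)(r - 5) = 0, so r = -2, 5.
Hence u_h = C1*exp(-2*x) + C2*exp(5*x).
Since exp(-2*x) solves the homogeneous equation (r = -2 is a root of multiplicity 1), multiply the trial by x. Try u_p = A*x*exp(-2*x). Substituting into the equation and dividing by exp(-2*x) gives A = -1/7, so u_p = -x*exp(-2*x)/7.
General solution: u = C1*exp(-2*x) + C2*exp(5*x) - x*exp(-2*x)/7.
Apply the initial conditions: u(0) = C1 + C2 = 1 and u'(0) = -1/7 - 2*C1 + 5*C2 = -5. Solving gives C1 = 69/49, C2 = -20/49.

u = -20*exp(5*x)/49 + 69*exp(-2*x)/49 - x*exp(-2*x)/7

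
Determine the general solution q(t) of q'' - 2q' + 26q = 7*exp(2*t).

q = 7*exp(2*t)/26 + C1*cos(5*t)*exp(t) + C2*exp(t)*sin(5*t)

Characteristic equation r² - 2r + 26 = 0 has discriminant (-2)² - 4·(26) = -100 < 0, so r = 1 ± 5i.
Hence q_h = C1*cos(5*t)*exp(t) + C2*exp(t)*sin(5*t).
Try q_p = A*exp(2*t). Substituting into the equation and dividing by exp(2*t) gives A = 7/26, so q_p = 7*exp(2*t)/26.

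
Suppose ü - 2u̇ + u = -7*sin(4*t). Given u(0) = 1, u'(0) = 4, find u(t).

u = -56*cos(4*t)/289 + 105*sin(4*t)/289 + 345*exp(t)/289 + 23*t*exp(t)/17

Characteristic equation r² - 2r + 1 = 0 has discriminant (-2)² - 4·(1) = 0, so r = 1 is a repeated root.
Hence u_h = (C1 + C2*t)*exp(t).
Try u_p = A*cos(4*t) + B*sin(4*t). Substituting and equating the coefficients of cos(4t) and sin(4t) gives A = -56/289, B = 105/289, so u_p = -56*cos(4*t)/289 + 105*sin(4*t)/289.
General solution: u = -56*cos(4*t)/289 + 105*sin(4*t)/289 + C1*exp(t) + C2*t*exp(t).
Apply the initial conditions: u(0) = -56/289 + C1 = 1 and u'(0) = 420/289 + C1 + C2 = 4. Solving gives C1 = 345/289, C2 = 23/17.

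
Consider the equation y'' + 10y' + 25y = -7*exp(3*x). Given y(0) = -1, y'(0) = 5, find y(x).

Characteristic equation r² + 10r + 25 = 0 has discriminant (10)² - 4·(25) = 0, so r = -5 is a repeated root.
Hence y_h = (C1 + C2*x)*exp(-5*x).
Try y_p = A*exp(3*x). Substituting into the equation and dividing by exp(3*x) gives A = -7/64, so y_p = -7*exp(3*x)/64.
General solution: y = -7*exp(3*x)/64 + C1*exp(-5*x) + C2*x*exp(-5*x).
Apply the initial conditions: y(0) = -7/64 + C1 = -1 and y'(0) = -21/64 + C2 - 5*C1 = 5. Solving gives C1 = -57/64, C2 = 7/8.

y = -57*exp(-5*x)/64 - 7*exp(3*x)/64 + 7*x*exp(-5*x)/8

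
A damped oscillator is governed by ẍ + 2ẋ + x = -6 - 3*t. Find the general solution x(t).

Characteristic equation r² + 2r + 1 = 0 has discriminant (2)² - 4·(1) = 0, so r = -1 is a repeated root.
Hence x_h = (C1 + C2*t)*exp(-t).
For the particular solution try x_p = A0 + A1*t. Substituting and matching coefficients of each power of t gives A0 = 0, A1 = -3, so x_p = -3*t.

x = -3*t + C1*exp(-t) + C2*t*exp(-t)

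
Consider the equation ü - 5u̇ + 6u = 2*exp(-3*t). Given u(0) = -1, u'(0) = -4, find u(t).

Characteristic equation r² - 5r + 6 = 0 factors as (r - 3)(r - 2) = 0, so r = 3, 2.
Hence u_h = C1*exp(3*t) + C2*exp(2*t).
Try u_p = A*exp(-3*t). Substituting into the equation and dividing by exp(-3*t) gives A = 1/15, so u_p = exp(-3*t)/15.
General solution: u = exp(-3*t)/15 + C1*exp(3*t) + C2*exp(2*t).
Apply the initial conditions: u(0) = 1/15 + C1 + C2 = -1 and u'(0) = -1/5 + 2*C2 + 3*C1 = -4. Solving gives C1 = -5/3, C2 = 3/5.

u = -5*exp(3*t)/3 + exp(-3*t)/15 + 3*exp(2*t)/5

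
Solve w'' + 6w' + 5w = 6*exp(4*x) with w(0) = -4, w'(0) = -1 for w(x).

w = -111*exp(-x)/20 + 2*exp(4*x)/15 + 17*exp(-5*x)/12

Characteristic equation r² + 6r + 5 = 0 factors as (r + 1)(r + 5) = 0, so r = -1, -5.
Hence w_h = C1*exp(-x) + C2*exp(-5*x).
Try w_p = A*exp(4*x). Substituting into the equation and dividing by exp(4*x) gives A = 2/15, so w_p = 2*exp(4*x)/15.
General solution: w = 2*exp(4*x)/15 + C1*exp(-x) + C2*exp(-5*x).
Apply the initial conditions: w(0) = 2/15 + C1 + C2 = -4 and w'(0) = 8/15 - C1 - 5*C2 = -1. Solving gives C1 = -111/20, C2 = 17/12.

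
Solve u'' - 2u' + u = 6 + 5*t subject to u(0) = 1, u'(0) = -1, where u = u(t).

u = 16 - 15*exp(t) + 5*t + 9*t*exp(t)

Characteristic equation r² - 2r + 1 = 0 has discriminant (-2)² - 4·(1) = 0, so r = 1 is a repeated root.
Hence u_h = (C1 + C2*t)*exp(t).
For the particular solution try u_p = A0 + A1*t. Substituting and matching coefficients of each power of t gives A0 = 16, A1 = 5, so u_p = 16 + 5*t.
General solution: u = 16 + 5*t + C1*exp(t) + C2*t*exp(t).
Apply the initial conditions: u(0) = 16 + C1 = 1 and u'(0) = 5 + C1 + C2 = -1. Solving gives C1 = -15, C2 = 9.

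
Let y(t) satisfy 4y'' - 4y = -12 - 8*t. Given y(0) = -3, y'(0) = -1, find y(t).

Divide through by 4: y'' - y = -3 - 2*t.
Characteristic equation r² - 1 = 0 factors as (r + 1)(r - 1) = 0, so r = -1, 1.
Hence y_h = C1*exp(-t) + C2*exp(t).
For the particular solution try y_p = A0 + A1*t. Substituting and matching coefficients of each power of t gives A0 = 3, A1 = 2, so y_p = 3 + 2*t.
General solution: y = 3 + 2*t + C1*exp(-t) + C2*exp(t).
Apply the initial conditions: y(0) = 3 + C1 + C2 = -3 and y'(0) = 2 + C2 - C1 = -1. Solving gives C1 = -3/2, C2 = -9/2.

y = 3 + 2*t - 9*exp(t)/2 - 3*exp(-t)/2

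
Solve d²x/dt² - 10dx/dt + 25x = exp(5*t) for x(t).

Characteristic equation r² - 10r + 25 = 0 has discriminant (-10)² - 4·(25) = 0, so r = 5 is a repeated root.
Hence x_h = (C1 + C2*t)*exp(5*t).
Since exp(5*t) solves the homogeneous equation (r = 5 is a root of multiplicity 2), multiply the trial by t^2. Try x_p = A*t^2*exp(5*t). Substituting into the equation and dividing by exp(5*t) gives A = 1/2, so x_p = t^2*exp(5*t)/2.

x = C1*exp(5*t) + t**2*exp(5*t)/2 + C2*t*exp(5*t)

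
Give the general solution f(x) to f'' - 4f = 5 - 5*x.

f = -5/4 + 5*x/4 + C1*exp(2*x) + C2*exp(-2*x)

Characteristic equation r² - 4 = 0 factors as (r - 2)(r + 2) = 0, so r = 2, -2.
Hence f_h = C1*exp(2*x) + C2*exp(-2*x).
For the particular solution try f_p = A0 + A1*x. Substituting and matching coefficients of each power of x gives A0 = -5/4, A1 = 5/4, so f_p = -5/4 + 5*x/4.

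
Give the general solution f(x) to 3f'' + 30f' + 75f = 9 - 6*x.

f = 19/125 - 2*x/25 + C1*exp(-5*x) + C2*x*exp(-5*x)

Divide through by 3: f'' + 10f' + 25f = 3 - 2*x.
Characteristic equation r² + 10r + 25 = 0 has discriminant (10)² - 4·(25) = 0, so r = -5 is a repeated root.
Hence f_h = (C1 + C2*x)*exp(-5*x).
For the particular solution try f_p = A0 + A1*x. Substituting and matching coefficients of each power of x gives A0 = 19/125, A1 = -2/25, so f_p = 19/125 - 2*x/25.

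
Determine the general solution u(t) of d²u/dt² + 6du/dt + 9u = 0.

Characteristic equation r² + 6r + 9 = 0 has discriminant (6)² - 4·(9) = 0, so r = -3 is a repeated root.
Hence u_h = (C1 + C2*t)*exp(-3*t).

u = C1*exp(-3*t) + C2*t*exp(-3*t)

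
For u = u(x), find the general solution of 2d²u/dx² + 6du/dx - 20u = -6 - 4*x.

Divide through by 2: u'' + 3u' - 10u = -3 - 2*x.
Characteristic equation r² + 3r - 10 = 0 factors as (r + 5)(r - 2) = 0, so r = -5, 2.
Hence u_h = C1*exp(-5*x) + C2*exp(2*x).
For the particular solution try u_p = A0 + A1*x. Substituting and matching coefficients of each power of x gives A0 = 9/25, A1 = 1/5, so u_p = 9/25 + x/5.

u = 9/25 + x/5 + C1*exp(-5*x) + C2*exp(2*x)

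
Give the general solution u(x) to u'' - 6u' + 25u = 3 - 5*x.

Characteristic equation r² - 6r + 25 = 0 has discriminant (-6)² - 4·(25) = -64 < 0, so r = 3 ± 4i.
Hence u_h = C1*cos(4*x)*exp(3*x) + C2*exp(3*x)*sin(4*x).
For the particular solution try u_p = A0 + A1*x. Substituting and matching coefficients of each power of x gives A0 = 9/125, A1 = -1/5, so u_p = 9/125 - x/5.

u = 9/125 - x/5 + C1*cos(4*x)*exp(3*x) + C2*exp(3*x)*sin(4*x)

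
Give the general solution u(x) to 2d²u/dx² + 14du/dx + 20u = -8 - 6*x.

Divide through by 2: u'' + 7u' + 10u = -4 - 3*x.
Characteristic equation r² + 7r + 10 = 0 factors as (r + 5)(r + 2) = 0, so r = -5, -2.
Hence u_h = C1*exp(-5*x) + C2*exp(-2*x).
For the particular solution try u_p = A0 + A1*x. Substituting and matching coefficients of each power of x gives A0 = -19/100, A1 = -3/10, so u_p = -19/100 - 3*x/10.

u = -19/100 - 3*x/10 + C1*exp(-5*x) + C2*exp(-2*x)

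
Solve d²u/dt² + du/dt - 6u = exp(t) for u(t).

Characteristic equation r² + r - 6 = 0 factors as (r - 2)(r + 3) = 0, so r = 2, -3.
Hence u_h = C1*exp(2*t) + C2*exp(-3*t).
Try u_p = A*exp(t). Substituting into the equation and dividing by exp(t) gives A = -1/4, so u_p = -exp(t)/4.

u = -exp(t)/4 + C1*exp(2*t) + C2*exp(-3*t)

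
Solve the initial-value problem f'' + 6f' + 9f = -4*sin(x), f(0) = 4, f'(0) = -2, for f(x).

Characteristic equation r² + 6r + 9 = 0 has discriminant (6)² - 4·(9) = 0, so r = -3 is a repeated root.
Hence f_h = (C1 + C2*x)*exp(-3*x).
Try f_p = A*cos(x) + B*sin(x). Substituting and equating the coefficients of cos(x) and sin(x) gives A = 6/25, B = -8/25, so f_p = -8*sin(x)/25 + 6*cos(x)/25.
General solution: f = -8*sin(x)/25 + 6*cos(x)/25 + C1*exp(-3*x) + C2*x*exp(-3*x).
Apply the initial conditions: f(0) = 6/25 + C1 = 4 and f'(0) = -8/25 + C2 - 3*C1 = -2. Solving gives C1 = 94/25, C2 = 48/5.

f = -8*sin(x)/25 + 6*cos(x)/25 + 94*exp(-3*x)/25 + 48*x*exp(-3*x)/5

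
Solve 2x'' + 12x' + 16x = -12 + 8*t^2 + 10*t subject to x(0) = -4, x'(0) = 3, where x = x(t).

Divide through by 2: x'' + 6x' + 8x = -6 + 4*t^2 + 5*t.
Characteristic equation r² + 6r + 8 = 0 factors as (r + 4)(r + 2) = 0, so r = -4, -2.
Hence x_h = C1*exp(-4*t) + C2*exp(-2*t).
For the particular solution try x_p = A0 + A1*t + A2*t^2. Substituting and matching coefficients of each power of t gives A0 = -25/32, A1 = -1/8, A2 = 1/2, so x_p = -25/32 + t^2/2 - t/8.
General solution: x = -25/32 + t^2/2 - t/8 + C1*exp(-4*t) + C2*exp(-2*t).
Apply the initial conditions: x(0) = -25/32 + C1 + C2 = -4 and x'(0) = -1/8 - 4*C1 - 2*C2 = 3. Solving gives C1 = 53/32, C2 = -39/8.

x = -25/32 + t**2/2 - 39*exp(-2*t)/8 - t/8 + 53*exp(-4*t)/32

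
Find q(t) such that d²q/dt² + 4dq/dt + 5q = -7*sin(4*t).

q = 77*sin(4*t)/377 + 112*cos(4*t)/377 + C1*cos(t)*exp(-2*t) + C2*exp(-2*t)*sin(t)

Characteristic equation r² + 4r + 5 = 0 has discriminant (4)² - 4·(5) = -4 < 0, so r = -2 ± i.
Hence q_h = C1*cos(t)*exp(-2*t) + C2*exp(-2*t)*sin(t).
Try q_p = A*cos(4*t) + B*sin(4*t). Substituting and equating the coefficients of cos(4t) and sin(4t) gives A = 112/377, B = 77/377, so q_p = 77*sin(4*t)/377 + 112*cos(4*t)/377.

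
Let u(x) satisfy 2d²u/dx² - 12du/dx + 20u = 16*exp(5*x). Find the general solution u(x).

u = 8*exp(5*x)/5 + C1*cos(x)*exp(3*x) + C2*exp(3*x)*sin(x)

Divide through by 2: u'' - 6u' + 10u = 8*exp(5*x).
Characteristic equation r² - 6r + 10 = 0 has discriminant (-6)² - 4·(10) = -4 < 0, so r = 3 ± i.
Hence u_h = C1*cos(x)*exp(3*x) + C2*exp(3*x)*sin(x).
Try u_p = A*exp(5*x). Substituting into the equation and dividing by exp(5*x) gives A = 8/5, so u_p = 8*exp(5*x)/5.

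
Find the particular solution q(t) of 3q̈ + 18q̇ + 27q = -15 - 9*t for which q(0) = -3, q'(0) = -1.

q = -1/3 - 8*exp(-3*t)/3 - t/3 - 26*t*exp(-3*t)/3

Divide through by 3: q'' + 6q' + 9q = -5 - 3*t.
Characteristic equation r² + 6r + 9 = 0 has discriminant (6)² - 4·(9) = 0, so r = -3 is a repeated root.
Hence q_h = (C1 + C2*t)*exp(-3*t).
For the particular solution try q_p = A0 + A1*t. Substituting and matching coefficients of each power of t gives A0 = -1/3, A1 = -1/3, so q_p = -1/3 - t/3.
General solution: q = -1/3 - t/3 + C1*exp(-3*t) + C2*t*exp(-3*t).
Apply the initial conditions: q(0) = -1/3 + C1 = -3 and q'(0) = -1/3 + C2 - 3*C1 = -1. Solving gives C1 = -8/3, C2 = -26/3.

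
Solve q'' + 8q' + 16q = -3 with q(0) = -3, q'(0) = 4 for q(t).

Characteristic equation r² + 8r + 16 = 0 has discriminant (8)² - 4·(16) = 0, so r = -4 is a repeated root.
Hence q_h = (C1 + C2*t)*exp(-4*t).
For the particular solution try q_p = A0. Substituting and matching coefficients of each power of t gives A0 = -3/16, so q_p = -3/16.
General solution: q = -3/16 + C1*exp(-4*t) + C2*t*exp(-4*t).
Apply the initial conditions: q(0) = -3/16 + C1 = -3 and q'(0) = C2 - 4*C1 = 4. Solving gives C1 = -45/16, C2 = -29/4.

q = -3/16 - 45*exp(-4*t)/16 - 29*t*exp(-4*t)/4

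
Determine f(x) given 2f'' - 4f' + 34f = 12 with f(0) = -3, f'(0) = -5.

f = 6/17 - 57*cos(4*x)*exp(x)/17 - 7*exp(x)*sin(4*x)/17

Divide through by 2: f'' - 2f' + 17f = 6.
Characteristic equation r² - 2r + 17 = 0 has discriminant (-2)² - 4·(17) = -64 < 0, so r = 1 ± 4i.
Hence f_h = C1*cos(4*x)*exp(x) + C2*exp(x)*sin(4*x).
For the particular solution try f_p = A0. Substituting and matching coefficients of each power of x gives A0 = 6/17, so f_p = 6/17.
General solution: f = 6/17 + C1*cos(4*x)*exp(x) + C2*exp(x)*sin(4*x).
Apply the initial conditions: f(0) = 6/17 + C1 = -3 and f'(0) = C1 + 4*C2 = -5. Solving gives C1 = -57/17, C2 = -7/17.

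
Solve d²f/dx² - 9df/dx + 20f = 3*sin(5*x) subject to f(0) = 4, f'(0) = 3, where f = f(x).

Characteristic equation r² - 9r + 20 = 0 factors as (r - 4)(r - 5) = 0, so r = 4, 5.
Hence f_h = C1*exp(4*x) + C2*exp(5*x).
Try f_p = A*cos(5*x) + B*sin(5*x). Substituting and equating the coefficients of cos(5x) and sin(5x) gives A = 27/410, B = -3/410, so f_p = -3*sin(5*x)/410 + 27*cos(5*x)/410.
General solution: f = -3*sin(5*x)/410 + 27*cos(5*x)/410 + C1*exp(4*x) + C2*exp(5*x).
Apply the initial conditions: f(0) = 27/410 + C1 + C2 = 4 and f'(0) = -3/82 + 4*C1 + 5*C2 = 3. Solving gives C1 = 682/41, C2 = -127/10.

f = -127*exp(5*x)/10 - 3*sin(5*x)/410 + 27*cos(5*x)/410 + 682*exp(4*x)/41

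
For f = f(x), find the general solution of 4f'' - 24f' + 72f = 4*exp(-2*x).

Divide through by 4: f'' - 6f' + 18f = exp(-2*x).
Characteristic equation r² - 6r + 18 = 0 has discriminant (-6)² - 4·(18) = -36 < 0, so r = 3 ± 3i.
Hence f_h = C1*cos(3*x)*exp(3*x) + C2*exp(3*x)*sin(3*x).
Try f_p = A*exp(-2*x). Substituting into the equation and dividing by exp(-2*x) gives A = 1/34, so f_p = exp(-2*x)/34.

f = exp(-2*x)/34 + C1*cos(3*x)*exp(3*x) + C2*exp(3*x)*sin(3*x)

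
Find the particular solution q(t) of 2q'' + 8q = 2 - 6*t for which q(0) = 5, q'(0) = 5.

q = 1/4 - 3*t/4 + 19*cos(2*t)/4 + 23*sin(2*t)/8

Divide through by 2: q'' + 4q = 1 - 3*t.
Characteristic equation r² + 4 = 0 has discriminant (0)² - 4·(4) = -16 < 0, so r = ± 2i.
Hence q_h = C1*cos(2*t) + C2*sin(2*t).
For the particular solution try q_p = A0 + A1*t. Substituting and matching coefficients of each power of t gives A0 = 1/4, A1 = -3/4, so q_p = 1/4 - 3*t/4.
General solution: q = 1/4 - 3*t/4 + C1*cos(2*t) + C2*sin(2*t).
Apply the initial conditions: q(0) = 1/4 + C1 = 5 and q'(0) = -3/4 + 2*C2 = 5. Solving gives C1 = 19/4, C2 = 23/8.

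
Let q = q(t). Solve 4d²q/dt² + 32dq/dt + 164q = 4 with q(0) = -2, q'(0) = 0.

q = 1/41 - 332*exp(-4*t)*sin(5*t)/205 - 83*cos(5*t)*exp(-4*t)/41

Divide through by 4: q'' + 8q' + 41q = 1.
Characteristic equation r² + 8r + 41 = 0 has discriminant (8)² - 4·(41) = -100 < 0, so r = -4 ± 5i.
Hence q_h = C1*cos(5*t)*exp(-4*t) + C2*exp(-4*t)*sin(5*t).
For the particular solution try q_p = A0. Substituting and matching coefficients of each power of t gives A0 = 1/41, so q_p = 1/41.
General solution: q = 1/41 + C1*cos(5*t)*exp(-4*t) + C2*exp(-4*t)*sin(5*t).
Apply the initial conditions: q(0) = 1/41 + C1 = -2 and q'(0) = -4*C1 + 5*C2 = 0. Solving gives C1 = -83/41, C2 = -332/205.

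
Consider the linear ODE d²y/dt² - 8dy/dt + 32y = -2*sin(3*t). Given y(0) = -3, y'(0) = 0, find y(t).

y = -48*cos(3*t)/1105 - 46*sin(3*t)/1105 - 3267*cos(4*t)*exp(4*t)/1105 + 6603*exp(4*t)*sin(4*t)/2210

Characteristic equation r² - 8r + 32 = 0 has discriminant (-8)² - 4·(32) = -64 < 0, so r = 4 ± 4i.
Hence y_h = C1*cos(4*t)*exp(4*t) + C2*exp(4*t)*sin(4*t).
Try y_p = A*cos(3*t) + B*sin(3*t). Substituting and equating the coefficients of cos(3t) and sin(3t) gives A = -48/1105, B = -46/1105, so y_p = -48*cos(3*t)/1105 - 46*sin(3*t)/1105.
General solution: y = -48*cos(3*t)/1105 - 46*sin(3*t)/1105 + C1*cos(4*t)*exp(4*t) + C2*exp(4*t)*sin(4*t).
Apply the initial conditions: y(0) = -48/1105 + C1 = -3 and y'(0) = -138/1105 + 4*C1 + 4*C2 = 0. Solving gives C1 = -3267/1105, C2 = 6603/2210.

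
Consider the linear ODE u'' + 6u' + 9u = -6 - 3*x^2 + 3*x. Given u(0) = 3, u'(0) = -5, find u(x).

Characteristic equation r² + 6r + 9 = 0 has discriminant (6)² - 4·(9) = 0, so r = -3 is a repeated root.
Hence u_h = (C1 + C2*x)*exp(-3*x).
For the particular solution try u_p = A0 + A1*x + A2*x^2. Substituting and matching coefficients of each power of x gives A0 = -10/9, A1 = 7/9, A2 = -1/3, so u_p = -10/9 - x^2/3 + 7*x/9.
General solution: u = -10/9 - x^2/3 + 7*x/9 + C1*exp(-3*x) + C2*x*exp(-3*x).
Apply the initial conditions: u(0) = -10/9 + C1 = 3 and u'(0) = 7/9 + C2 - 3*C1 = -5. Solving gives C1 = 37/9, C2 = 59/9.

u = -10/9 - x**2/3 + 7*x/9 + 37*exp(-3*x)/9 + 59*x*exp(-3*x)/9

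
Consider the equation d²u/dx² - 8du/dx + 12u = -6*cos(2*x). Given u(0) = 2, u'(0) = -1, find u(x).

u = -59*exp(6*x)/40 - 3*cos(2*x)/20 + 3*sin(2*x)/10 + 29*exp(2*x)/8

Characteristic equation r² - 8r + 12 = 0 factors as (r - 2)(r - 6) = 0, so r = 2, 6.
Hence u_h = C1*exp(2*x) + C2*exp(6*x).
Try u_p = A*cos(2*x) + B*sin(2*x). Substituting and equating the coefficients of cos(2x) and sin(2x) gives A = -3/20, B = 3/10, so u_p = -3*cos(2*x)/20 + 3*sin(2*x)/10.
General solution: u = -3*cos(2*x)/20 + 3*sin(2*x)/10 + C1*exp(2*x) + C2*exp(6*x).
Apply the initial conditions: u(0) = -3/20 + C1 + C2 = 2 and u'(0) = 3/5 + 2*C1 + 6*C2 = -1. Solving gives C1 = 29/8, C2 = -59/40.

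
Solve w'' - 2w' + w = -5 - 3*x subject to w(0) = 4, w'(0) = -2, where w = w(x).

Characteristic equation r² - 2r + 1 = 0 has discriminant (-2)² - 4·(1) = 0, so r = 1 is a repeated root.
Hence w_h = (C1 + C2*x)*exp(x).
For the particular solution try w_p = A0 + A1*x. Substituting and matching coefficients of each power of x gives A0 = -11, A1 = -3, so w_p = -11 - 3*x.
General solution: w = -11 - 3*x + C1*exp(x) + C2*x*exp(x).
Apply the initial conditions: w(0) = -11 + C1 = 4 and w'(0) = -3 + C1 + C2 = -2. Solving gives C1 = 15, C2 = -14.

w = -11 - 3*x + 15*exp(x) - 14*x*exp(x)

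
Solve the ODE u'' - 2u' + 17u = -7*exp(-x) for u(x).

Characteristic equation r² - 2r + 17 = 0 has discriminant (-2)² - 4·(17) = -64 < 0, so r = 1 ± 4i.
Hence u_h = C1*cos(4*x)*exp(x) + C2*exp(x)*sin(4*x).
Try u_p = A*exp(-x). Substituting into the equation and dividing by exp(-x) gives A = -7/20, so u_p = -7*exp(-x)/20.

u = -7*exp(-x)/20 + C1*cos(4*x)*exp(x) + C2*exp(x)*sin(4*x)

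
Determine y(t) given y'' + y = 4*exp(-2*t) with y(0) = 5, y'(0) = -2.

Characteristic equation r² + 1 = 0 has discriminant (0)² - 4·(1) = -4 < 0, so r = ± i.
Hence y_h = C1*cos(t) + C2*sin(t).
Try y_p = A*exp(-2*t). Substituting into the equation and dividing by exp(-2*t) gives A = 4/5, so y_p = 4*exp(-2*t)/5.
General solution: y = 4*exp(-2*t)/5 + C1*cos(t) + C2*sin(t).
Apply the initial conditions: y(0) = 4/5 + C1 = 5 and y'(0) = -8/5 + C2 = -2. Solving gives C1 = 21/5, C2 = -2/5.

y = -2*sin(t)/5 + 4*exp(-2*t)/5 + 21*cos(t)/5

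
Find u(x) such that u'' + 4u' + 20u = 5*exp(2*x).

Characteristic equation r² + 4r + 20 = 0 has discriminant (4)² - 4·(20) = -64 < 0, so r = -2 ± 4i.
Hence u_h = C1*cos(4*x)*exp(-2*x) + C2*exp(-2*x)*sin(4*x).
Try u_p = A*exp(2*x). Substituting into the equation and dividing by exp(2*x) gives A = 5/32, so u_p = 5*exp(2*x)/32.

u = 5*exp(2*x)/32 + C1*cos(4*x)*exp(-2*x) + C2*exp(-2*x)*sin(4*x)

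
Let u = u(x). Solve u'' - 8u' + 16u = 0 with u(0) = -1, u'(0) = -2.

Characteristic equation r² - 8r + 16 = 0 has discriminant (-8)² - 4·(16) = 0, so r = 4 is a repeated root.
Hence u_h = (C1 + C2*x)*exp(4*x).
Apply the initial conditions: u(0) = C1 = -1 and u'(0) = C2 + 4*C1 = -2. Solving gives C1 = -1, C2 = 2.

u = -exp(4*x) + 2*x*exp(4*x)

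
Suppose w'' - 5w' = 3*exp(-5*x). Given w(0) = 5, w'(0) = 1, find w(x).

Characteristic equation r² - 5r = 0 factors as (r - 5)r = 0, so r = 5, 0.
Hence w_h = C1*exp(5*x) + C2.
Try w_p = A*exp(-5*x). Substituting into the equation and dividing by exp(-5*x) gives A = 3/50, so w_p = 3*exp(-5*x)/50.
General solution: w = C2 + 3*exp(-5*x)/50 + C1*exp(5*x).
Apply the initial conditions: w(0) = 3/50 + C1 + C2 = 5 and w'(0) = -3/10 + 5*C1 = 1. Solving gives C1 = 13/50, C2 = 117/25.

w = 117/25 + 3*exp(-5*x)/50 + 13*exp(5*x)/50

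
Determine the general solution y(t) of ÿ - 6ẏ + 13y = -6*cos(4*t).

Characteristic equation r² - 6r + 13 = 0 has discriminant (-6)² - 4·(13) = -16 < 0, so r = 3 ± 2i.
Hence y_h = C1*cos(2*t)*exp(3*t) + C2*exp(3*t)*sin(2*t).
Try y_p = A*cos(4*t) + B*sin(4*t). Substituting and equating the coefficients of cos(4t) and sin(4t) gives A = 2/65, B = 16/65, so y_p = 2*cos(4*t)/65 + 16*sin(4*t)/65.

y = 2*cos(4*t)/65 + 16*sin(4*t)/65 + C1*cos(2*t)*exp(3*t) + C2*exp(3*t)*sin(2*t)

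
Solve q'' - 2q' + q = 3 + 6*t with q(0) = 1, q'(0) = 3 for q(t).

Characteristic equation r² - 2r + 1 = 0 has discriminant (-2)² - 4·(1) = 0, so r = 1 is a repeated root.
Hence q_h = (C1 + C2*t)*exp(t).
For the particular solution try q_p = A0 + A1*t. Substituting and matching coefficients of each power of t gives A0 = 15, A1 = 6, so q_p = 15 + 6*t.
General solution: q = 15 + 6*t + C1*exp(t) + C2*t*exp(t).
Apply the initial conditions: q(0) = 15 + C1 = 1 and q'(0) = 6 + C1 + C2 = 3. Solving gives C1 = -14, C2 = 11.

q = 15 - 14*exp(t) + 6*t + 11*t*exp(t)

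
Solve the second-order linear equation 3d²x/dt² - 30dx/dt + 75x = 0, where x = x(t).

Divide through by 3: x'' - 10x' + 25x = 0.
Characteristic equation r² - 10r + 25 = 0 has discriminant (-10)² - 4·(25) = 0, so r = 5 is a repeated root.
Hence x_h = (C1 + C2*t)*exp(5*t).

x = C1*exp(5*t) + C2*t*exp(5*t)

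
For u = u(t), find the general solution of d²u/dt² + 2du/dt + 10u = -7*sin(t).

u = -63*sin(t)/85 + 14*cos(t)/85 + C1*cos(3*t)*exp(-t) + C2*exp(-t)*sin(3*t)

Characteristic equation r² + 2r + 10 = 0 has discriminant (2)² - 4·(10) = -36 < 0, so r = -1 ± 3i.
Hence u_h = C1*cos(3*t)*exp(-t) + C2*exp(-t)*sin(3*t).
Try u_p = A*cos(t) + B*sin(t). Substituting and equating the coefficients of cos(t) and sin(t) gives A = 14/85, B = -63/85, so u_p = -63*sin(t)/85 + 14*cos(t)/85.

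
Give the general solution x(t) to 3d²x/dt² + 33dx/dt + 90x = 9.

Divide through by 3: x'' + 11x' + 30x = 3.
Characteristic equation r² + 11r + 30 = 0 factors as (r + 6)(r + 5) = 0, so r = -6, -5.
Hence x_h = C1*exp(-6*t) + C2*exp(-5*t).
For the particular solution try x_p = A0. Substituting and matching coefficients of each power of t gives A0 = 1/10, so x_p = 1/10.

x = 1/10 + C1*exp(-6*t) + C2*exp(-5*t)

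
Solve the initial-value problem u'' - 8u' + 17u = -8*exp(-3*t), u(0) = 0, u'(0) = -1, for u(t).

Characteristic equation r² - 8r + 17 = 0 has discriminant (-8)² - 4·(17) = -4 < 0, so r = 4 ± i.
Hence u_h = C1*cos(t)*exp(4*t) + C2*exp(4*t)*sin(t).
Try u_p = A*exp(-3*t). Substituting into the equation and dividing by exp(-3*t) gives A = -4/25, so u_p = -4*exp(-3*t)/25.
General solution: u = -4*exp(-3*t)/25 + C1*cos(t)*exp(4*t) + C2*exp(4*t)*sin(t).
Apply the initial conditions: u(0) = -4/25 + C1 = 0 and u'(0) = 12/25 + C2 + 4*C1 = -1. Solving gives C1 = 4/25, C2 = -53/25.

u = -4*exp(-3*t)/25 - 53*exp(4*t)*sin(t)/25 + 4*cos(t)*exp(4*t)/25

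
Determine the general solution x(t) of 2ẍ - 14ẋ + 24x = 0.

x = C1*exp(3*t) + C2*exp(4*t)

Divide through by 2: x'' - 7x' + 12x = 0.
Characteristic equation r² - 7r + 12 = 0 factors as (r - 3)(r - 4) = 0, so r = 3, 4.
Hence x_h = C1*exp(3*t) + C2*exp(4*t).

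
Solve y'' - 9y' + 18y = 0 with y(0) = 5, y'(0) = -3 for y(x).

Characteristic equation r² - 9r + 18 = 0 factors as (r - 3)(r - 6) = 0, so r = 3, 6.
Hence y_h = C1*exp(3*x) + C2*exp(6*x).
Apply the initial conditions: y(0) = C1 + C2 = 5 and y'(0) = 3*C1 + 6*C2 = -3. Solving gives C1 = 11, C2 = -6.

y = -6*exp(6*x) + 11*exp(3*x)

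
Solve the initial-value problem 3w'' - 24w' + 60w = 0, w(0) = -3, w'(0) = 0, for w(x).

Divide through by 3: w'' - 8w' + 20w = 0.
Characteristic equation r² - 8r + 20 = 0 has discriminant (-8)² - 4·(20) = -16 < 0, so r = 4 ± 2i.
Hence w_h = C1*cos(2*x)*exp(4*x) + C2*exp(4*x)*sin(2*x).
Apply the initial conditions: w(0) = C1 = -3 and w'(0) = 2*C2 + 4*C1 = 0. Solving gives C1 = -3, C2 = 6.

w = -3*cos(2*x)*exp(4*x) + 6*exp(4*x)*sin(2*x)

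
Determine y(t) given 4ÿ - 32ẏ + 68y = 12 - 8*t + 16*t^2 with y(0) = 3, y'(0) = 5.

Divide through by 4: y'' - 8y' + 17y = 3 - 2*t + 4*t^2.
Characteristic equation r² - 8r + 17 = 0 has discriminant (-8)² - 4·(17) = -4 < 0, so r = 4 ± i.
Hence y_h = C1*cos(t)*exp(4*t) + C2*exp(4*t)*sin(t).
For the particular solution try y_p = A0 + A1*t + A2*t^2. Substituting and matching coefficients of each power of t gives A0 = 971/4913, A1 = 30/289, A2 = 4/17, so y_p = 971/4913 + 4*t^2/17 + 30*t/289.
General solution: y = 971/4913 + 4*t^2/17 + 30*t/289 + C1*cos(t)*exp(4*t) + C2*exp(4*t)*sin(t).
Apply the initial conditions: y(0) = 971/4913 + C1 = 3 and y'(0) = 30/289 + C2 + 4*C1 = 5. Solving gives C1 = 13768/4913, C2 = -31017/4913.

y = 971/4913 + 4*t**2/17 + 30*t/289 - 31017*exp(4*t)*sin(t)/4913 + 13768*cos(t)*exp(4*t)/4913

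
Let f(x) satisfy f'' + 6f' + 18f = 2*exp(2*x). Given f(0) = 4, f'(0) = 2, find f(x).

f = exp(2*x)/17 + 67*cos(3*x)*exp(-3*x)/17 + 233*exp(-3*x)*sin(3*x)/51

Characteristic equation r² + 6r + 18 = 0 has discriminant (6)² - 4·(18) = -36 < 0, so r = -3 ± 3i.
Hence f_h = C1*cos(3*x)*exp(-3*x) + C2*exp(-3*x)*sin(3*x).
Try f_p = A*exp(2*x). Substituting into the equation and dividing by exp(2*x) gives A = 1/17, so f_p = exp(2*x)/17.
General solution: f = exp(2*x)/17 + C1*cos(3*x)*exp(-3*x) + C2*exp(-3*x)*sin(3*x).
Apply the initial conditions: f(0) = 1/17 + C1 = 4 and f'(0) = 2/17 - 3*C1 + 3*C2 = 2. Solving gives C1 = 67/17, C2 = 233/51.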